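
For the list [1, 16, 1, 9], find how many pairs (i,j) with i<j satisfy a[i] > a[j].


For each element, count the later elements that are smaller than it:
  1 (index 0): smaller elements after it = [] -> 0
  16 (index 1): smaller elements after it = [1, 9] -> 2
  1 (index 2): smaller elements after it = [] -> 0
Total inversions = 0 + 2 + 0 = 2
Final answer: 2


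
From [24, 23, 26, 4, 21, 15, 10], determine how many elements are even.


Check each element:
  24 is even
  23 is odd
  26 is even
  4 is even
  21 is odd
  15 is odd
  10 is even
Evens: [24, 26, 4, 10]
Count of evens = 4
Final answer: 4


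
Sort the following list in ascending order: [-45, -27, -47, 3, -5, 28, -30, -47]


Original list: [-45, -27, -47, 3, -5, 28, -30, -47]
Repeatedly take the smallest remaining element:
  Remaining [-45, -27, -47, 3, -5, 28, -30, -47] -> smallest is -47
  Remaining [-45, -27, 3, -5, 28, -30, -47] -> smallest is -47
  Remaining [-45, -27, 3, -5, 28, -30] -> smallest is -45
  Remaining [-27, 3, -5, 28, -30] -> smallest is -30
  Remaining [-27, 3, -5, 28] -> smallest is -27
  Remaining [3, -5, 28] -> smallest is -5
  Remaining [3, 28] -> smallest is 3
  Remaining [28] -> smallest is 28
Collecting the picks in order gives the sorted list.
Final answer: [-47, -47, -45, -30, -27, -5, 3, 28]


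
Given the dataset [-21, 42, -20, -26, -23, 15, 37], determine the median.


First, sort the list: [-26, -23, -21, -20, 15, 37, 42]
The list has 7 elements (odd count).
The middle index is 3 (0-based), and the element there is -20.
Final answer: -20


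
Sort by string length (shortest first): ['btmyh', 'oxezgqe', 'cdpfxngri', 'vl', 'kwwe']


Compute lengths:
  'btmyh' has length 5
  'oxezgqe' has length 7
  'cdpfxngri' has length 9
  'vl' has length 2
  'kwwe' has length 4
Lengths in increasing order: 2 < 4 < 5 < 7 < 9
Listing the words in that order gives the answer.
Final answer: ['vl', 'kwwe', 'btmyh', 'oxezgqe', 'cdpfxngri']


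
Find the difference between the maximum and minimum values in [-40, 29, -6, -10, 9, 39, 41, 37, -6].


Maximum value: 41
Minimum value: -40
Range = 41 - (-40) = 81
Final answer: 81


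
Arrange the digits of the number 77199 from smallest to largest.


The number 77199 has digits: 7, 7, 1, 9, 9
Sorted: 1, 7, 7, 9, 9
Joining the sorted digits gives the result.
Final answer: 17799


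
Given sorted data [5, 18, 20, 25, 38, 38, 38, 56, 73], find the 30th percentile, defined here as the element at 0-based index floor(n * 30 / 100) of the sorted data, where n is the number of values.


The dataset has n = 9 elements.
Index = floor(9 * 30 / 100) = floor(270 / 100) = floor(2.7) = 2
Counting from index 0 in the sorted data, the element at index 2 is 20.
Final answer: 20


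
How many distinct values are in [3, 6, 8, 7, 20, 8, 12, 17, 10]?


List all unique values:
Distinct values: [3, 6, 7, 8, 10, 12, 17, 20]
Count = 8
Final answer: 8


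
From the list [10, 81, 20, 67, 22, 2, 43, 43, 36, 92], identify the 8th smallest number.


Sort ascending: [2, 10, 20, 22, 36, 43, 43, 67, 81, 92]
The 8th element (1-indexed) is at index 7.
Value = 67
Final answer: 67


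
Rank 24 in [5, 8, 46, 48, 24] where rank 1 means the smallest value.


Sort ascending: [5, 8, 24, 46, 48]
Find 24 in the sorted list.
24 is at position 3 (1-indexed).
Final answer: 3


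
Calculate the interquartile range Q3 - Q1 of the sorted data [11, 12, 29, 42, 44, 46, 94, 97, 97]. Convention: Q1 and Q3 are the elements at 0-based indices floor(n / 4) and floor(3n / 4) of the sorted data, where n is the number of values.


The data has n = 9 elements.
Q1 index = floor(9 / 4) = floor(2.25) = 2; Q3 index = floor(3 * 9 / 4) = floor(6.75) = 6
Q1 = element at index 2 = 29
Q3 = element at index 6 = 94
IQR = 94 - 29 = 65
Final answer: 65


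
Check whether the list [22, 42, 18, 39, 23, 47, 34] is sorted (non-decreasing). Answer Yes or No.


Check consecutive pairs:
  22 <= 42? True
  42 <= 18? False
  18 <= 39? True
  39 <= 23? False
  23 <= 47? True
  47 <= 34? False
3 consecutive pair(s) are out of order, so the list is not sorted.
Final answer: No


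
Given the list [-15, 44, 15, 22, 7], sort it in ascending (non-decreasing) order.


Original list: [-15, 44, 15, 22, 7]
Repeatedly take the smallest remaining element:
  Remaining [-15, 44, 15, 22, 7] -> smallest is -15
  Remaining [44, 15, 22, 7] -> smallest is 7
  Remaining [44, 15, 22] -> smallest is 15
  Remaining [44, 22] -> smallest is 22
  Remaining [44] -> smallest is 44
Collecting the picks in order gives the sorted list.
Final answer: [-15, 7, 15, 22, 44]


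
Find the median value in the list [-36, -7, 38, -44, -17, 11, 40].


First, sort the list: [-44, -36, -17, -7, 11, 38, 40]
The list has 7 elements (odd count).
The middle index is 3 (0-based), and the element there is -7.
Final answer: -7


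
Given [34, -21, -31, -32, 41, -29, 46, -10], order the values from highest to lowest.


Original list: [34, -21, -31, -32, 41, -29, 46, -10]
Repeatedly take the largest remaining element:
  Remaining [34, -21, -31, -32, 41, -29, 46, -10] -> largest is 46
  Remaining [34, -21, -31, -32, 41, -29, -10] -> largest is 41
  Remaining [34, -21, -31, -32, -29, -10] -> largest is 34
  Remaining [-21, -31, -32, -29, -10] -> largest is -10
  Remaining [-21, -31, -32, -29] -> largest is -21
  Remaining [-31, -32, -29] -> largest is -29
  Remaining [-31, -32] -> largest is -31
  Remaining [-32] -> largest is -32
Collecting the picks in order gives the descending list.
Final answer: [46, 41, 34, -10, -21, -29, -31, -32]


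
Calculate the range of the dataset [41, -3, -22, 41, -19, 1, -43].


Maximum value: 41
Minimum value: -43
Range = 41 - (-43) = 84
Final answer: 84


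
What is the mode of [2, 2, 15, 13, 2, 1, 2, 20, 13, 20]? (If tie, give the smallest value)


Count the frequency of each value:
  1 appears 1 time(s)
  2 appears 4 time(s)
  13 appears 2 time(s)
  15 appears 1 time(s)
  20 appears 2 time(s)
Maximum frequency is 4.
Only 2 reaches that frequency, so it is the mode.
Final answer: 2


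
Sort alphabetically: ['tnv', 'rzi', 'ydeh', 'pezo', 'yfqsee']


Compare strings character by character (the first differing letter decides):
  'pezo' < 'rzi' since 'p' < 'r' at position 1
  'rzi' < 'tnv' since 'r' < 't' at position 1
  'tnv' < 'ydeh' since 't' < 'y' at position 1
  'ydeh' < 'yfqsee' since 'd' < 'f' at position 2
Chaining these comparisons gives the alphabetical order.
Final answer: ['pezo', 'rzi', 'tnv', 'ydeh', 'yfqsee']


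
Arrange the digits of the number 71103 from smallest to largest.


The number 71103 has digits: 7, 1, 1, 0, 3
Sorted: 0, 1, 1, 3, 7
Joining the sorted digits gives the result.
Final answer: 01137


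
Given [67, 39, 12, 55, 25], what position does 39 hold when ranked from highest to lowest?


Sort descending: [67, 55, 39, 25, 12]
Find 39 in the sorted list.
39 is at position 3.
Final answer: 3


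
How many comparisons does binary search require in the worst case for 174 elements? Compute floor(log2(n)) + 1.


Binary search halves the search space each step.
Maximum comparisons = floor(log2(174)) + 1
log2(174) = 7.4429
floor(log2(174)) = 7, so 7 + 1 = 8
Final answer: 8


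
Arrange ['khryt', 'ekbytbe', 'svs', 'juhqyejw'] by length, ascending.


Compute lengths:
  'khryt' has length 5
  'ekbytbe' has length 7
  'svs' has length 3
  'juhqyejw' has length 8
Lengths in increasing order: 3 < 5 < 7 < 8
Listing the words in that order gives the answer.
Final answer: ['svs', 'khryt', 'ekbytbe', 'juhqyejw']


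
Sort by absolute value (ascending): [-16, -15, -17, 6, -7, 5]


Compute absolute values:
  |-16| = 16
  |-15| = 15
  |-17| = 17
  |6| = 6
  |-7| = 7
  |5| = 5
Absolute values in increasing order: 5 < 6 < 7 < 15 < 16 < 17
Listing the original numbers in that order gives the answer.
Final answer: [5, 6, -7, -15, -16, -17]


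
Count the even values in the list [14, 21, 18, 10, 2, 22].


Check each element:
  14 is even
  21 is odd
  18 is even
  10 is even
  2 is even
  22 is even
Evens: [14, 18, 10, 2, 22]
Count of evens = 5
Final answer: 5


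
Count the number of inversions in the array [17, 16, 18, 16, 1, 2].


For each element, count the later elements that are smaller than it:
  17 (index 0): smaller elements after it = [16, 16, 1, 2] -> 4
  16 (index 1): smaller elements after it = [1, 2] -> 2
  18 (index 2): smaller elements after it = [16, 1, 2] -> 3
  16 (index 3): smaller elements after it = [1, 2] -> 2
  1 (index 4): smaller elements after it = [] -> 0
Total inversions = 4 + 2 + 3 + 2 + 0 = 11
Final answer: 11


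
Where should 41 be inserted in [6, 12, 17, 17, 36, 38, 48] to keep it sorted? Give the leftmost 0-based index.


List is sorted: [6, 12, 17, 17, 36, 38, 48]
We need the leftmost position where 41 can be inserted, i.e. the first index whose element is >= 41 (or the end of the list if none is).
Binary search with low=0, high=7 (0-based indices):
  low=0, high=7, mid=3: a[3]=17 < 41, so low = 4
  low=4, high=7, mid=5: a[5]=38 < 41, so low = 6
  low=6, high=7, mid=6: a[6]=48 >= 41, so high = 6
Now low = high = 6, so the insertion index is 6.
Final answer: 6


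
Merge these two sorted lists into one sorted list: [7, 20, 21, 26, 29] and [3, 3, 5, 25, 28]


List A: [7, 20, 21, 26, 29]
List B: [3, 3, 5, 25, 28]
Repeatedly compare the front elements and take the smaller:
  7 vs 3 -> take 3
  7 vs 3 -> take 3
  7 vs 5 -> take 5
  7 vs 25 -> take 7
  20 vs 25 -> take 20
  21 vs 25 -> take 21
  26 vs 25 -> take 25
  26 vs 28 -> take 26
  29 vs 28 -> take 28
  B is exhausted; append the rest of A: [29]
Final answer: [3, 3, 5, 7, 20, 21, 25, 26, 28, 29]


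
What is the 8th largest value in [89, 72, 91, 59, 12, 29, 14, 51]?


Sort descending: [91, 89, 72, 59, 51, 29, 14, 12]
The 8th element (1-indexed) is at index 7.
Value = 12
Final answer: 12


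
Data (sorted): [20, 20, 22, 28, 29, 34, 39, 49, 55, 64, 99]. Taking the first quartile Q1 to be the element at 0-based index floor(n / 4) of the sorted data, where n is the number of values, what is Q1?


The list has n = 11 elements.
Q1 index = floor(11 / 4) = floor(2.75) = 2
Counting from index 0 in the sorted data, the element at index 2 is 22.
Final answer: 22


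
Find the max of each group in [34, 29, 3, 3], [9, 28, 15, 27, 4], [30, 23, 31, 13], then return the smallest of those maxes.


Find max of each group:
  Group 1: [34, 29, 3, 3] -> max = 34
  Group 2: [9, 28, 15, 27, 4] -> max = 28
  Group 3: [30, 23, 31, 13] -> max = 31
Maxes: [34, 28, 31]
Minimum of maxes = 28
Final answer: 28


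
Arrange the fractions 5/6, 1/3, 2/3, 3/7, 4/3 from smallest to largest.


Convert to decimal for comparison:
  5/6 = 0.8333
  1/3 = 0.3333
  2/3 = 0.6667
  3/7 = 0.4286
  4/3 = 1.3333
Decimals in increasing order: 0.3333 < 0.4286 < 0.6667 < 0.8333 < 1.3333
Writing each back as its fraction gives the sorted order.
Final answer: 1/3, 3/7, 2/3, 5/6, 4/3


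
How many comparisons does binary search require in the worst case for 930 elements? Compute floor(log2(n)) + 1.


Binary search halves the search space each step.
Maximum comparisons = floor(log2(930)) + 1
log2(930) = 9.8611
floor(log2(930)) = 9, so 9 + 1 = 10
Final answer: 10


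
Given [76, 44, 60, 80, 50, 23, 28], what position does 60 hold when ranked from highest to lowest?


Sort descending: [80, 76, 60, 50, 44, 28, 23]
Find 60 in the sorted list.
60 is at position 3.
Final answer: 3


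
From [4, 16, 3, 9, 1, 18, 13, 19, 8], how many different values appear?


List all unique values:
Distinct values: [1, 3, 4, 8, 9, 13, 16, 18, 19]
Count = 9
Final answer: 9


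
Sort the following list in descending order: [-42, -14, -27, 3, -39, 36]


Original list: [-42, -14, -27, 3, -39, 36]
Repeatedly take the largest remaining element:
  Remaining [-42, -14, -27, 3, -39, 36] -> largest is 36
  Remaining [-42, -14, -27, 3, -39] -> largest is 3
  Remaining [-42, -14, -27, -39] -> largest is -14
  Remaining [-42, -27, -39] -> largest is -27
  Remaining [-42, -39] -> largest is -39
  Remaining [-42] -> largest is -42
Collecting the picks in order gives the descending list.
Final answer: [36, 3, -14, -27, -39, -42]


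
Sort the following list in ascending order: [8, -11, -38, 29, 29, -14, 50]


Original list: [8, -11, -38, 29, 29, -14, 50]
Repeatedly take the smallest remaining element:
  Remaining [8, -11, -38, 29, 29, -14, 50] -> smallest is -38
  Remaining [8, -11, 29, 29, -14, 50] -> smallest is -14
  Remaining [8, -11, 29, 29, 50] -> smallest is -11
  Remaining [8, 29, 29, 50] -> smallest is 8
  Remaining [29, 29, 50] -> smallest is 29
  Remaining [29, 50] -> smallest is 29
  Remaining [50] -> smallest is 50
Collecting the picks in order gives the sorted list.
Final answer: [-38, -14, -11, 8, 29, 29, 50]


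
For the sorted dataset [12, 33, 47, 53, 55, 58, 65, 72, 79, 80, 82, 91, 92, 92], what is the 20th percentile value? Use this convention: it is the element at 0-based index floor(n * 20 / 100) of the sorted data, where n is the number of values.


The dataset has n = 14 elements.
Index = floor(14 * 20 / 100) = floor(280 / 100) = floor(2.8) = 2
Counting from index 0 in the sorted data, the element at index 2 is 47.
Final answer: 47


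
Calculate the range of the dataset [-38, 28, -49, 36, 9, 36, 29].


Maximum value: 36
Minimum value: -49
Range = 36 - (-49) = 85
Final answer: 85


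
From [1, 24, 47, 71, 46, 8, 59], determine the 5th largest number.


Sort descending: [71, 59, 47, 46, 24, 8, 1]
The 5th element (1-indexed) is at index 4.
Value = 24
Final answer: 24


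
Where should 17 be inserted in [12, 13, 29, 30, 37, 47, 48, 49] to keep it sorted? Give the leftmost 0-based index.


List is sorted: [12, 13, 29, 30, 37, 47, 48, 49]
We need the leftmost position where 17 can be inserted, i.e. the first index whose element is >= 17 (or the end of the list if none is).
Binary search with low=0, high=8 (0-based indices):
  low=0, high=8, mid=4: a[4]=37 >= 17, so high = 4
  low=0, high=4, mid=2: a[2]=29 >= 17, so high = 2
  low=0, high=2, mid=1: a[1]=13 < 17, so low = 2
Now low = high = 2, so the insertion index is 2.
Final answer: 2


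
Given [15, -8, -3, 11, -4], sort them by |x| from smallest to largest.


Compute absolute values:
  |15| = 15
  |-8| = 8
  |-3| = 3
  |11| = 11
  |-4| = 4
Absolute values in increasing order: 3 < 4 < 8 < 11 < 15
Listing the original numbers in that order gives the answer.
Final answer: [-3, -4, -8, 11, 15]


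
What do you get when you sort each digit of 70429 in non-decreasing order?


The number 70429 has digits: 7, 0, 4, 2, 9
Sorted: 0, 2, 4, 7, 9
Joining the sorted digits gives the result.
Final answer: 02479


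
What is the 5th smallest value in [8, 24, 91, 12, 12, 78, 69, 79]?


Sort ascending: [8, 12, 12, 24, 69, 78, 79, 91]
The 5th element (1-indexed) is at index 4.
Value = 69
Final answer: 69


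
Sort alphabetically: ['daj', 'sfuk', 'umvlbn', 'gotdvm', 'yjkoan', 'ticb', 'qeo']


Compare strings character by character (the first differing letter decides):
  'daj' < 'gotdvm' since 'd' < 'g' at position 1
  'gotdvm' < 'qeo' since 'g' < 'q' at position 1
  'qeo' < 'sfuk' since 'q' < 's' at position 1
  'sfuk' < 'ticb' since 's' < 't' at position 1
  'ticb' < 'umvlbn' since 't' < 'u' at position 1
  'umvlbn' < 'yjkoan' since 'u' < 'y' at position 1
Chaining these comparisons gives the alphabetical order.
Final answer: ['daj', 'gotdvm', 'qeo', 'sfuk', 'ticb', 'umvlbn', 'yjkoan']


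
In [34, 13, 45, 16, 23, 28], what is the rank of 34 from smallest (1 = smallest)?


Sort ascending: [13, 16, 23, 28, 34, 45]
Find 34 in the sorted list.
34 is at position 5 (1-indexed).
Final answer: 5


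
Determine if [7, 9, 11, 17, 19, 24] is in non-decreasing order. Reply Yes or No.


Check consecutive pairs:
  7 <= 9? True
  9 <= 11? True
  11 <= 17? True
  17 <= 19? True
  19 <= 24? True
Every consecutive pair is in order, so the list is non-decreasing.
Final answer: Yes


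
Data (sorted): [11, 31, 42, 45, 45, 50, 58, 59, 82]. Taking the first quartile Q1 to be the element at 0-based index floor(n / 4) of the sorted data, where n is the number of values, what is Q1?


The list has n = 9 elements.
Q1 index = floor(9 / 4) = floor(2.25) = 2
Counting from index 0 in the sorted data, the element at index 2 is 42.
Final answer: 42


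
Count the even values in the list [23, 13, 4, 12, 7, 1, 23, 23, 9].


Check each element:
  23 is odd
  13 is odd
  4 is even
  12 is even
  7 is odd
  1 is odd
  23 is odd
  23 is odd
  9 is odd
Evens: [4, 12]
Count of evens = 2
Final answer: 2


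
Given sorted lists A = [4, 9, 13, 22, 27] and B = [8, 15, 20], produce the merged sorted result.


List A: [4, 9, 13, 22, 27]
List B: [8, 15, 20]
Repeatedly compare the front elements and take the smaller:
  4 vs 8 -> take 4
  9 vs 8 -> take 8
  9 vs 15 -> take 9
  13 vs 15 -> take 13
  22 vs 15 -> take 15
  22 vs 20 -> take 20
  B is exhausted; append the rest of A: [22, 27]
Final answer: [4, 8, 9, 13, 15, 20, 22, 27]


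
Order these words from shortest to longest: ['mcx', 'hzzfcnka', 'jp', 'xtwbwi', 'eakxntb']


Compute lengths:
  'mcx' has length 3
  'hzzfcnka' has length 8
  'jp' has length 2
  'xtwbwi' has length 6
  'eakxntb' has length 7
Lengths in increasing order: 2 < 3 < 6 < 7 < 8
Listing the words in that order gives the answer.
Final answer: ['jp', 'mcx', 'xtwbwi', 'eakxntb', 'hzzfcnka']


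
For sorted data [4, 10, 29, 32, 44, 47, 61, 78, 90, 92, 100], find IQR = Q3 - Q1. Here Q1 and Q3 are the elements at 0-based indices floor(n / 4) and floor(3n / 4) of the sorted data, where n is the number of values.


The data has n = 11 elements.
Q1 index = floor(11 / 4) = floor(2.75) = 2; Q3 index = floor(3 * 11 / 4) = floor(8.25) = 8
Q1 = element at index 2 = 29
Q3 = element at index 8 = 90
IQR = 90 - 29 = 61
Final answer: 61


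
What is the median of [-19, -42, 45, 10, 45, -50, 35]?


First, sort the list: [-50, -42, -19, 10, 35, 45, 45]
The list has 7 elements (odd count).
The middle index is 3 (0-based), and the element there is 10.
Final answer: 10


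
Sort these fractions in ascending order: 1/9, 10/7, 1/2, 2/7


Convert to decimal for comparison:
  1/9 = 0.1111
  10/7 = 1.4286
  1/2 = 0.5
  2/7 = 0.2857
Decimals in increasing order: 0.1111 < 0.2857 < 0.5 < 1.4286
Writing each back as its fraction gives the sorted order.
Final answer: 1/9, 2/7, 1/2, 10/7


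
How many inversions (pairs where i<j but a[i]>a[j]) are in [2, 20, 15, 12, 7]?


For each element, count the later elements that are smaller than it:
  2 (index 0): smaller elements after it = [] -> 0
  20 (index 1): smaller elements after it = [15, 12, 7] -> 3
  15 (index 2): smaller elements after it = [12, 7] -> 2
  12 (index 3): smaller elements after it = [7] -> 1
Total inversions = 0 + 3 + 2 + 1 = 6
Final answer: 6


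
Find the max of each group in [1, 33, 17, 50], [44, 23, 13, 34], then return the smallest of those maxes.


Find max of each group:
  Group 1: [1, 33, 17, 50] -> max = 50
  Group 2: [44, 23, 13, 34] -> max = 44
Maxes: [50, 44]
Minimum of maxes = 44
Final answer: 44


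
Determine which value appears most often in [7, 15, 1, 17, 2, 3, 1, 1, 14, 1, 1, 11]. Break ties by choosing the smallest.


Count the frequency of each value:
  1 appears 5 time(s)
  2 appears 1 time(s)
  3 appears 1 time(s)
  7 appears 1 time(s)
  11 appears 1 time(s)
  14 appears 1 time(s)
  15 appears 1 time(s)
  17 appears 1 time(s)
Maximum frequency is 5.
Only 1 reaches that frequency, so it is the mode.
Final answer: 1


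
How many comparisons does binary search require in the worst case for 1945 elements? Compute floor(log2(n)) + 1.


Binary search halves the search space each step.
Maximum comparisons = floor(log2(1945)) + 1
log2(1945) = 10.9256
floor(log2(1945)) = 10, so 10 + 1 = 11
Final answer: 11


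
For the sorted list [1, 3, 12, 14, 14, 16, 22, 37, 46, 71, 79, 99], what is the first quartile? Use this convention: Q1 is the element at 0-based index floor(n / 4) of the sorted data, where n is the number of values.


The list has n = 12 elements.
Q1 index = floor(12 / 4) = floor(3) = 3
Counting from index 0 in the sorted data, the element at index 3 is 14.
Final answer: 14


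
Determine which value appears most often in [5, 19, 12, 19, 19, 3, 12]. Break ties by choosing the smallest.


Count the frequency of each value:
  3 appears 1 time(s)
  5 appears 1 time(s)
  12 appears 2 time(s)
  19 appears 3 time(s)
Maximum frequency is 3.
Only 19 reaches that frequency, so it is the mode.
Final answer: 19


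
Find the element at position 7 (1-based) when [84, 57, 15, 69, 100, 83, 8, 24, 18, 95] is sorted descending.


Sort descending: [100, 95, 84, 83, 69, 57, 24, 18, 15, 8]
The 7th element (1-indexed) is at index 6.
Value = 24
Final answer: 24


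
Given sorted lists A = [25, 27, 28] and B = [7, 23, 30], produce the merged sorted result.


List A: [25, 27, 28]
List B: [7, 23, 30]
Repeatedly compare the front elements and take the smaller:
  25 vs 7 -> take 7
  25 vs 23 -> take 23
  25 vs 30 -> take 25
  27 vs 30 -> take 27
  28 vs 30 -> take 28
  A is exhausted; append the rest of B: [30]
Final answer: [7, 23, 25, 27, 28, 30]


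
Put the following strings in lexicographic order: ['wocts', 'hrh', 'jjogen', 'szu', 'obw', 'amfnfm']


Compare strings character by character (the first differing letter decides):
  'amfnfm' < 'hrh' since 'a' < 'h' at position 1
  'hrh' < 'jjogen' since 'h' < 'j' at position 1
  'jjogen' < 'obw' since 'j' < 'o' at position 1
  'obw' < 'szu' since 'o' < 's' at position 1
  'szu' < 'wocts' since 's' < 'w' at position 1
Chaining these comparisons gives the alphabetical order.
Final answer: ['amfnfm', 'hrh', 'jjogen', 'obw', 'szu', 'wocts']


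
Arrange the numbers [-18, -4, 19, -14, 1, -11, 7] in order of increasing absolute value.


Compute absolute values:
  |-18| = 18
  |-4| = 4
  |19| = 19
  |-14| = 14
  |1| = 1
  |-11| = 11
  |7| = 7
Absolute values in increasing order: 1 < 4 < 7 < 11 < 14 < 18 < 19
Listing the original numbers in that order gives the answer.
Final answer: [1, -4, 7, -11, -14, -18, 19]


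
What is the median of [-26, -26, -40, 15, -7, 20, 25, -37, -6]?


First, sort the list: [-40, -37, -26, -26, -7, -6, 15, 20, 25]
The list has 9 elements (odd count).
The middle index is 4 (0-based), and the element there is -7.
Final answer: -7


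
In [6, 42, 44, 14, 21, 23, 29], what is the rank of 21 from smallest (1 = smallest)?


Sort ascending: [6, 14, 21, 23, 29, 42, 44]
Find 21 in the sorted list.
21 is at position 3 (1-indexed).
Final answer: 3


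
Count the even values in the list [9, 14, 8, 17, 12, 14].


Check each element:
  9 is odd
  14 is even
  8 is even
  17 is odd
  12 is even
  14 is even
Evens: [14, 8, 12, 14]
Count of evens = 4
Final answer: 4


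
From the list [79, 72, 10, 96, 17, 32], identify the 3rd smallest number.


Sort ascending: [10, 17, 32, 72, 79, 96]
The 3rd element (1-indexed) is at index 2.
Value = 32
Final answer: 32


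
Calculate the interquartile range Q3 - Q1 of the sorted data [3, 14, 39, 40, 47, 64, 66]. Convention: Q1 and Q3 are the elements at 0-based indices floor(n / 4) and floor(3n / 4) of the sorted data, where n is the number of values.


The data has n = 7 elements.
Q1 index = floor(7 / 4) = floor(1.75) = 1; Q3 index = floor(3 * 7 / 4) = floor(5.25) = 5
Q1 = element at index 1 = 14
Q3 = element at index 5 = 64
IQR = 64 - 14 = 50
Final answer: 50


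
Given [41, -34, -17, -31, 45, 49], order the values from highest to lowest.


Original list: [41, -34, -17, -31, 45, 49]
Repeatedly take the largest remaining element:
  Remaining [41, -34, -17, -31, 45, 49] -> largest is 49
  Remaining [41, -34, -17, -31, 45] -> largest is 45
  Remaining [41, -34, -17, -31] -> largest is 41
  Remaining [-34, -17, -31] -> largest is -17
  Remaining [-34, -31] -> largest is -31
  Remaining [-34] -> largest is -34
Collecting the picks in order gives the descending list.
Final answer: [49, 45, 41, -17, -31, -34]


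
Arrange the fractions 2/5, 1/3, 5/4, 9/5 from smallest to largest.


Convert to decimal for comparison:
  2/5 = 0.4
  1/3 = 0.3333
  5/4 = 1.25
  9/5 = 1.8
Decimals in increasing order: 0.3333 < 0.4 < 1.25 < 1.8
Writing each back as its fraction gives the sorted order.
Final answer: 1/3, 2/5, 5/4, 9/5


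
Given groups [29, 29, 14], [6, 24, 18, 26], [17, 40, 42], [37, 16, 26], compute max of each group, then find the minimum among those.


Find max of each group:
  Group 1: [29, 29, 14] -> max = 29
  Group 2: [6, 24, 18, 26] -> max = 26
  Group 3: [17, 40, 42] -> max = 42
  Group 4: [37, 16, 26] -> max = 37
Maxes: [29, 26, 42, 37]
Minimum of maxes = 26
Final answer: 26


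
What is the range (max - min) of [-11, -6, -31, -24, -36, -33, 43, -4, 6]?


Maximum value: 43
Minimum value: -36
Range = 43 - (-36) = 79
Final answer: 79


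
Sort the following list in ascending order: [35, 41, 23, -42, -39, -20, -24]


Original list: [35, 41, 23, -42, -39, -20, -24]
Repeatedly take the smallest remaining element:
  Remaining [35, 41, 23, -42, -39, -20, -24] -> smallest is -42
  Remaining [35, 41, 23, -39, -20, -24] -> smallest is -39
  Remaining [35, 41, 23, -20, -24] -> smallest is -24
  Remaining [35, 41, 23, -20] -> smallest is -20
  Remaining [35, 41, 23] -> smallest is 23
  Remaining [35, 41] -> smallest is 35
  Remaining [41] -> smallest is 41
Collecting the picks in order gives the sorted list.
Final answer: [-42, -39, -24, -20, 23, 35, 41]


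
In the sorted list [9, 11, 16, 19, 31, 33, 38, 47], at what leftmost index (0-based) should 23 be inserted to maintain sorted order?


List is sorted: [9, 11, 16, 19, 31, 33, 38, 47]
We need the leftmost position where 23 can be inserted, i.e. the first index whose element is >= 23 (or the end of the list if none is).
Binary search with low=0, high=8 (0-based indices):
  low=0, high=8, mid=4: a[4]=31 >= 23, so high = 4
  low=0, high=4, mid=2: a[2]=16 < 23, so low = 3
  low=3, high=4, mid=3: a[3]=19 < 23, so low = 4
Now low = high = 4, so the insertion index is 4.
Final answer: 4


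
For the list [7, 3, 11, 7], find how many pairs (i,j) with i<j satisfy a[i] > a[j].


For each element, count the later elements that are smaller than it:
  7 (index 0): smaller elements after it = [3] -> 1
  3 (index 1): smaller elements after it = [] -> 0
  11 (index 2): smaller elements after it = [7] -> 1
Total inversions = 1 + 0 + 1 = 2
Final answer: 2


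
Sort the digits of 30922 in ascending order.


The number 30922 has digits: 3, 0, 9, 2, 2
Sorted: 0, 2, 2, 3, 9
Joining the sorted digits gives the result.
Final answer: 02239


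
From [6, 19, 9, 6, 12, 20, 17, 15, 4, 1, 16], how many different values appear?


List all unique values:
Distinct values: [1, 4, 6, 9, 12, 15, 16, 17, 19, 20]
Count = 10
Final answer: 10


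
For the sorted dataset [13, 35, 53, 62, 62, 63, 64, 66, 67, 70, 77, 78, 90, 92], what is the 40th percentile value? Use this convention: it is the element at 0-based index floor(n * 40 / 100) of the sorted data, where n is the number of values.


The dataset has n = 14 elements.
Index = floor(14 * 40 / 100) = floor(560 / 100) = floor(5.6) = 5
Counting from index 0 in the sorted data, the element at index 5 is 63.
Final answer: 63


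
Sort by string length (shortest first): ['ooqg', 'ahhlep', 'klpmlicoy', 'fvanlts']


Compute lengths:
  'ooqg' has length 4
  'ahhlep' has length 6
  'klpmlicoy' has length 9
  'fvanlts' has length 7
Lengths in increasing order: 4 < 6 < 7 < 9
Listing the words in that order gives the answer.
Final answer: ['ooqg', 'ahhlep', 'fvanlts', 'klpmlicoy']


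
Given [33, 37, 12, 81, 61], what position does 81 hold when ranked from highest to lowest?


Sort descending: [81, 61, 37, 33, 12]
Find 81 in the sorted list.
81 is at position 1.
Final answer: 1


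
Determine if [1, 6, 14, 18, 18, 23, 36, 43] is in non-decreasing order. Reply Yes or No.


Check consecutive pairs:
  1 <= 6? True
  6 <= 14? True
  14 <= 18? True
  18 <= 18? True
  18 <= 23? True
  23 <= 36? True
  36 <= 43? True
Every consecutive pair is in order, so the list is non-decreasing.
Final answer: Yes


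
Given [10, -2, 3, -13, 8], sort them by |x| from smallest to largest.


Compute absolute values:
  |10| = 10
  |-2| = 2
  |3| = 3
  |-13| = 13
  |8| = 8
Absolute values in increasing order: 2 < 3 < 8 < 10 < 13
Listing the original numbers in that order gives the answer.
Final answer: [-2, 3, 8, 10, -13]


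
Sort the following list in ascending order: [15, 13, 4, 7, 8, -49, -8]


Original list: [15, 13, 4, 7, 8, -49, -8]
Repeatedly take the smallest remaining element:
  Remaining [15, 13, 4, 7, 8, -49, -8] -> smallest is -49
  Remaining [15, 13, 4, 7, 8, -8] -> smallest is -8
  Remaining [15, 13, 4, 7, 8] -> smallest is 4
  Remaining [15, 13, 7, 8] -> smallest is 7
  Remaining [15, 13, 8] -> smallest is 8
  Remaining [15, 13] -> smallest is 13
  Remaining [15] -> smallest is 15
Collecting the picks in order gives the sorted list.
Final answer: [-49, -8, 4, 7, 8, 13, 15]


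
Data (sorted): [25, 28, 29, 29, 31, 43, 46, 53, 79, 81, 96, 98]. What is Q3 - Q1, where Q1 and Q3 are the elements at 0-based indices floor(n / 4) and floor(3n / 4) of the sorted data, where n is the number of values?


The data has n = 12 elements.
Q1 index = floor(12 / 4) = floor(3) = 3; Q3 index = floor(3 * 12 / 4) = floor(9) = 9
Q1 = element at index 3 = 29
Q3 = element at index 9 = 81
IQR = 81 - 29 = 52
Final answer: 52


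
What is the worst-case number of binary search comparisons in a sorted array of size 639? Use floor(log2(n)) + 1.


Binary search halves the search space each step.
Maximum comparisons = floor(log2(639)) + 1
log2(639) = 9.3197
floor(log2(639)) = 9, so 9 + 1 = 10
Final answer: 10


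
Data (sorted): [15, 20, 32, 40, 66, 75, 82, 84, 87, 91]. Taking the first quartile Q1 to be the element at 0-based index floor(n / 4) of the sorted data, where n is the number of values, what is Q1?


The list has n = 10 elements.
Q1 index = floor(10 / 4) = floor(2.5) = 2
Counting from index 0 in the sorted data, the element at index 2 is 32.
Final answer: 32


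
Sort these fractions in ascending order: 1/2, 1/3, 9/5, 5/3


Convert to decimal for comparison:
  1/2 = 0.5
  1/3 = 0.3333
  9/5 = 1.8
  5/3 = 1.6667
Decimals in increasing order: 0.3333 < 0.5 < 1.6667 < 1.8
Writing each back as its fraction gives the sorted order.
Final answer: 1/3, 1/2, 5/3, 9/5


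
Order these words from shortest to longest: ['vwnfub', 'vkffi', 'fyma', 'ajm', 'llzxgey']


Compute lengths:
  'vwnfub' has length 6
  'vkffi' has length 5
  'fyma' has length 4
  'ajm' has length 3
  'llzxgey' has length 7
Lengths in increasing order: 3 < 4 < 5 < 6 < 7
Listing the words in that order gives the answer.
Final answer: ['ajm', 'fyma', 'vkffi', 'vwnfub', 'llzxgey']


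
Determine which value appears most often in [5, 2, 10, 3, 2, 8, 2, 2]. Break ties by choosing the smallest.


Count the frequency of each value:
  2 appears 4 time(s)
  3 appears 1 time(s)
  5 appears 1 time(s)
  8 appears 1 time(s)
  10 appears 1 time(s)
Maximum frequency is 4.
Only 2 reaches that frequency, so it is the mode.
Final answer: 2


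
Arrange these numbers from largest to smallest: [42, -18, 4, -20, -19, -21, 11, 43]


Original list: [42, -18, 4, -20, -19, -21, 11, 43]
Repeatedly take the largest remaining element:
  Remaining [42, -18, 4, -20, -19, -21, 11, 43] -> largest is 43
  Remaining [42, -18, 4, -20, -19, -21, 11] -> largest is 42
  Remaining [-18, 4, -20, -19, -21, 11] -> largest is 11
  Remaining [-18, 4, -20, -19, -21] -> largest is 4
  Remaining [-18, -20, -19, -21] -> largest is -18
  Remaining [-20, -19, -21] -> largest is -19
  Remaining [-20, -21] -> largest is -20
  Remaining [-21] -> largest is -21
Collecting the picks in order gives the descending list.
Final answer: [43, 42, 11, 4, -18, -19, -20, -21]


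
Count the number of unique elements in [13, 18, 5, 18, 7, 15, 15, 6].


List all unique values:
Distinct values: [5, 6, 7, 13, 15, 18]
Count = 6
Final answer: 6


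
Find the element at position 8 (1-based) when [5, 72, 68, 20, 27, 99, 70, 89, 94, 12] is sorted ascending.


Sort ascending: [5, 12, 20, 27, 68, 70, 72, 89, 94, 99]
The 8th element (1-indexed) is at index 7.
Value = 89
Final answer: 89


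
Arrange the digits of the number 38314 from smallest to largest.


The number 38314 has digits: 3, 8, 3, 1, 4
Sorted: 1, 3, 3, 4, 8
Joining the sorted digits gives the result.
Final answer: 13348


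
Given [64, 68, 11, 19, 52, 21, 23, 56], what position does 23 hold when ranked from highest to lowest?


Sort descending: [68, 64, 56, 52, 23, 21, 19, 11]
Find 23 in the sorted list.
23 is at position 5.
Final answer: 5


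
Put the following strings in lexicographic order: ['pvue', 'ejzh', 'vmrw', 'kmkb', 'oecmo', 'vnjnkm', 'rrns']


Compare strings character by character (the first differing letter decides):
  'ejzh' < 'kmkb' since 'e' < 'k' at position 1
  'kmkb' < 'oecmo' since 'k' < 'o' at position 1
  'oecmo' < 'pvue' since 'o' < 'p' at position 1
  'pvue' < 'rrns' since 'p' < 'r' at position 1
  'rrns' < 'vmrw' since 'r' < 'v' at position 1
  'vmrw' < 'vnjnkm' since 'm' < 'n' at position 2
Chaining these comparisons gives the alphabetical order.
Final answer: ['ejzh', 'kmkb', 'oecmo', 'pvue', 'rrns', 'vmrw', 'vnjnkm']


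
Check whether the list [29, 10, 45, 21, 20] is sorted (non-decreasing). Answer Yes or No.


Check consecutive pairs:
  29 <= 10? False
  10 <= 45? True
  45 <= 21? False
  21 <= 20? False
3 consecutive pair(s) are out of order, so the list is not sorted.
Final answer: No


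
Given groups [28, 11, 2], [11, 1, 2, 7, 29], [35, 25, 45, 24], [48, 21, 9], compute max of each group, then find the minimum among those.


Find max of each group:
  Group 1: [28, 11, 2] -> max = 28
  Group 2: [11, 1, 2, 7, 29] -> max = 29
  Group 3: [35, 25, 45, 24] -> max = 45
  Group 4: [48, 21, 9] -> max = 48
Maxes: [28, 29, 45, 48]
Minimum of maxes = 28
Final answer: 28


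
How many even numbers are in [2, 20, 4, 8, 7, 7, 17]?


Check each element:
  2 is even
  20 is even
  4 is even
  8 is even
  7 is odd
  7 is odd
  17 is odd
Evens: [2, 20, 4, 8]
Count of evens = 4
Final answer: 4


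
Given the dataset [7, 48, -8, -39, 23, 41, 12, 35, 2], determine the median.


First, sort the list: [-39, -8, 2, 7, 12, 23, 35, 41, 48]
The list has 9 elements (odd count).
The middle index is 4 (0-based), and the element there is 12.
Final answer: 12


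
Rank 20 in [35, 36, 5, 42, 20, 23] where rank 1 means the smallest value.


Sort ascending: [5, 20, 23, 35, 36, 42]
Find 20 in the sorted list.
20 is at position 2 (1-indexed).
Final answer: 2


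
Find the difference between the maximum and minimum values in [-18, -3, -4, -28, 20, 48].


Maximum value: 48
Minimum value: -28
Range = 48 - (-28) = 76
Final answer: 76


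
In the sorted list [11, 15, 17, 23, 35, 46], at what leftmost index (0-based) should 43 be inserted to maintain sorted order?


List is sorted: [11, 15, 17, 23, 35, 46]
We need the leftmost position where 43 can be inserted, i.e. the first index whose element is >= 43 (or the end of the list if none is).
Binary search with low=0, high=6 (0-based indices):
  low=0, high=6, mid=3: a[3]=23 < 43, so low = 4
  low=4, high=6, mid=5: a[5]=46 >= 43, so high = 5
  low=4, high=5, mid=4: a[4]=35 < 43, so low = 5
Now low = high = 5, so the insertion index is 5.
Final answer: 5


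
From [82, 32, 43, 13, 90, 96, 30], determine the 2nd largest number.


Sort descending: [96, 90, 82, 43, 32, 30, 13]
The 2nd element (1-indexed) is at index 1.
Value = 90
Final answer: 90


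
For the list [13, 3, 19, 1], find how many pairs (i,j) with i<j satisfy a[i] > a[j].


For each element, count the later elements that are smaller than it:
  13 (index 0): smaller elements after it = [3, 1] -> 2
  3 (index 1): smaller elements after it = [1] -> 1
  19 (index 2): smaller elements after it = [1] -> 1
Total inversions = 2 + 1 + 1 = 4
Final answer: 4


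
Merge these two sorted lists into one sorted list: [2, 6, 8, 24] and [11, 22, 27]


List A: [2, 6, 8, 24]
List B: [11, 22, 27]
Repeatedly compare the front elements and take the smaller:
  2 vs 11 -> take 2
  6 vs 11 -> take 6
  8 vs 11 -> take 8
  24 vs 11 -> take 11
  24 vs 22 -> take 22
  24 vs 27 -> take 24
  A is exhausted; append the rest of B: [27]
Final answer: [2, 6, 8, 11, 22, 24, 27]


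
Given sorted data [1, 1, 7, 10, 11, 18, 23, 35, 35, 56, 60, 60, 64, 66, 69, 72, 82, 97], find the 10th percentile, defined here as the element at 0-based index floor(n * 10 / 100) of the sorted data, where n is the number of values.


The dataset has n = 18 elements.
Index = floor(18 * 10 / 100) = floor(180 / 100) = floor(1.8) = 1
Counting from index 0 in the sorted data, the element at index 1 is 1.
Final answer: 1


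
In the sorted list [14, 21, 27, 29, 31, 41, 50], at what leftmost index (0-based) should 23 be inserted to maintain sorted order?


List is sorted: [14, 21, 27, 29, 31, 41, 50]
We need the leftmost position where 23 can be inserted, i.e. the first index whose element is >= 23 (or the end of the list if none is).
Binary search with low=0, high=7 (0-based indices):
  low=0, high=7, mid=3: a[3]=29 >= 23, so high = 3
  low=0, high=3, mid=1: a[1]=21 < 23, so low = 2
  low=2, high=3, mid=2: a[2]=27 >= 23, so high = 2
Now low = high = 2, so the insertion index is 2.
Final answer: 2


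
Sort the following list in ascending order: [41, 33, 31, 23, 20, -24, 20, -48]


Original list: [41, 33, 31, 23, 20, -24, 20, -48]
Repeatedly take the smallest remaining element:
  Remaining [41, 33, 31, 23, 20, -24, 20, -48] -> smallest is -48
  Remaining [41, 33, 31, 23, 20, -24, 20] -> smallest is -24
  Remaining [41, 33, 31, 23, 20, 20] -> smallest is 20
  Remaining [41, 33, 31, 23, 20] -> smallest is 20
  Remaining [41, 33, 31, 23] -> smallest is 23
  Remaining [41, 33, 31] -> smallest is 31
  Remaining [41, 33] -> smallest is 33
  Remaining [41] -> smallest is 41
Collecting the picks in order gives the sorted list.
Final answer: [-48, -24, 20, 20, 23, 31, 33, 41]


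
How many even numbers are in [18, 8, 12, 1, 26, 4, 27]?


Check each element:
  18 is even
  8 is even
  12 is even
  1 is odd
  26 is even
  4 is even
  27 is odd
Evens: [18, 8, 12, 26, 4]
Count of evens = 5
Final answer: 5


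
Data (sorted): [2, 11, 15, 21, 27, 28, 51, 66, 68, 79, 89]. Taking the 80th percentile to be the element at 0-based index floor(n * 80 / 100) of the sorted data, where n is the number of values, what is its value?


The dataset has n = 11 elements.
Index = floor(11 * 80 / 100) = floor(880 / 100) = floor(8.8) = 8
Counting from index 0 in the sorted data, the element at index 8 is 68.
Final answer: 68


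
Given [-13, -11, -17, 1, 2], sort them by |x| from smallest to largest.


Compute absolute values:
  |-13| = 13
  |-11| = 11
  |-17| = 17
  |1| = 1
  |2| = 2
Absolute values in increasing order: 1 < 2 < 11 < 13 < 17
Listing the original numbers in that order gives the answer.
Final answer: [1, 2, -11, -13, -17]


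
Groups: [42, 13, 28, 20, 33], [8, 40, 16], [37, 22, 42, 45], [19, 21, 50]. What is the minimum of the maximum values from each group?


Find max of each group:
  Group 1: [42, 13, 28, 20, 33] -> max = 42
  Group 2: [8, 40, 16] -> max = 40
  Group 3: [37, 22, 42, 45] -> max = 45
  Group 4: [19, 21, 50] -> max = 50
Maxes: [42, 40, 45, 50]
Minimum of maxes = 40
Final answer: 40


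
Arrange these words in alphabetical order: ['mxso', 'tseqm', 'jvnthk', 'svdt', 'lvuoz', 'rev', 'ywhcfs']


Compare strings character by character (the first differing letter decides):
  'jvnthk' < 'lvuoz' since 'j' < 'l' at position 1
  'lvuoz' < 'mxso' since 'l' < 'm' at position 1
  'mxso' < 'rev' since 'm' < 'r' at position 1
  'rev' < 'svdt' since 'r' < 's' at position 1
  'svdt' < 'tseqm' since 's' < 't' at position 1
  'tseqm' < 'ywhcfs' since 't' < 'y' at position 1
Chaining these comparisons gives the alphabetical order.
Final answer: ['jvnthk', 'lvuoz', 'mxso', 'rev', 'svdt', 'tseqm', 'ywhcfs']
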